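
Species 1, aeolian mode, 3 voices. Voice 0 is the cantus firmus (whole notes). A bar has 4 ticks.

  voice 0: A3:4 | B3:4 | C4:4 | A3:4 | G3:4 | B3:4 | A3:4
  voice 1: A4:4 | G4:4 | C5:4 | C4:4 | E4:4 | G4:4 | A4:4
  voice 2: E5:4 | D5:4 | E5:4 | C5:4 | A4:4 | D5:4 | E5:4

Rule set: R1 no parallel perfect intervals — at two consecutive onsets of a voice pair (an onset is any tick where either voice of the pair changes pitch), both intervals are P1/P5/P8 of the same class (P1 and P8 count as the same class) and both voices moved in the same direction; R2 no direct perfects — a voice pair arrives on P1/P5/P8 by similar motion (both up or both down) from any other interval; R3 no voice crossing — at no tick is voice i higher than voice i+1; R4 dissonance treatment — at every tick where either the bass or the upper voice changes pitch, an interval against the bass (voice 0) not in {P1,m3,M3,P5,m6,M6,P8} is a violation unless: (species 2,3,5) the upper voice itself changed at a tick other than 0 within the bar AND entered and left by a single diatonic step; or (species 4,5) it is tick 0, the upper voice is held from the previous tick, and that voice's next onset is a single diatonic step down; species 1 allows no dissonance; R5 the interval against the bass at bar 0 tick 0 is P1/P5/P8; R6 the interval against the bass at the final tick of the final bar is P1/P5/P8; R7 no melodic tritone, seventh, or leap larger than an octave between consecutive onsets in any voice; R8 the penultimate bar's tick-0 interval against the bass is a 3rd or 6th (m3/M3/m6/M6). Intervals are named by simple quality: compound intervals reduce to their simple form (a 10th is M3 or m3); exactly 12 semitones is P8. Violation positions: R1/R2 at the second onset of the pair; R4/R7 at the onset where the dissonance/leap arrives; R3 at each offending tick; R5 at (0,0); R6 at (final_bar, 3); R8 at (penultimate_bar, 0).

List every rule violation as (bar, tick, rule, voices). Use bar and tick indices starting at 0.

(1, 0, R1, (1, 2))
(2, 0, R2, (0, 1))
(3, 0, R2, (1, 2))
(4, 0, R4, (0, 2))
(5, 0, R2, (1, 2))
(6, 0, R1, (1, 2))

bar 0: v0=A3 v1=A4 v2=E5 downbeat P5
bar 1: v0=B3 v1=G4 v2=D5 downbeat m3
bar 2: v0=C4 v1=C5 v2=E5 downbeat M3
bar 3: v0=A3 v1=C4 v2=C5 downbeat m3
bar 4: v0=G3 v1=E4 v2=A4 downbeat M2
bar 5: v0=B3 v1=G4 v2=D5 downbeat m3
bar 6: v0=A3 v1=A4 v2=E5 downbeat P5
  -> R1 @ bar 1 tick 0 v(1, 2): A4/E5 P5 -> G4/D5 P5 similar
  -> R2 @ bar 2 tick 0 v(0, 1): B3/G4 m6 -> C4/C5 P8 similar
  -> R2 @ bar 3 tick 0 v(1, 2): C5/E5 M3 -> C4/C5 P8 similar
  -> R4 @ bar 4 tick 0 v(0, 2): G3/A4 M2 untreated
  -> R2 @ bar 5 tick 0 v(1, 2): E4/A4 P4 -> G4/D5 P5 similar
  -> R1 @ bar 6 tick 0 v(1, 2): G4/D5 P5 -> A4/E5 P5 similar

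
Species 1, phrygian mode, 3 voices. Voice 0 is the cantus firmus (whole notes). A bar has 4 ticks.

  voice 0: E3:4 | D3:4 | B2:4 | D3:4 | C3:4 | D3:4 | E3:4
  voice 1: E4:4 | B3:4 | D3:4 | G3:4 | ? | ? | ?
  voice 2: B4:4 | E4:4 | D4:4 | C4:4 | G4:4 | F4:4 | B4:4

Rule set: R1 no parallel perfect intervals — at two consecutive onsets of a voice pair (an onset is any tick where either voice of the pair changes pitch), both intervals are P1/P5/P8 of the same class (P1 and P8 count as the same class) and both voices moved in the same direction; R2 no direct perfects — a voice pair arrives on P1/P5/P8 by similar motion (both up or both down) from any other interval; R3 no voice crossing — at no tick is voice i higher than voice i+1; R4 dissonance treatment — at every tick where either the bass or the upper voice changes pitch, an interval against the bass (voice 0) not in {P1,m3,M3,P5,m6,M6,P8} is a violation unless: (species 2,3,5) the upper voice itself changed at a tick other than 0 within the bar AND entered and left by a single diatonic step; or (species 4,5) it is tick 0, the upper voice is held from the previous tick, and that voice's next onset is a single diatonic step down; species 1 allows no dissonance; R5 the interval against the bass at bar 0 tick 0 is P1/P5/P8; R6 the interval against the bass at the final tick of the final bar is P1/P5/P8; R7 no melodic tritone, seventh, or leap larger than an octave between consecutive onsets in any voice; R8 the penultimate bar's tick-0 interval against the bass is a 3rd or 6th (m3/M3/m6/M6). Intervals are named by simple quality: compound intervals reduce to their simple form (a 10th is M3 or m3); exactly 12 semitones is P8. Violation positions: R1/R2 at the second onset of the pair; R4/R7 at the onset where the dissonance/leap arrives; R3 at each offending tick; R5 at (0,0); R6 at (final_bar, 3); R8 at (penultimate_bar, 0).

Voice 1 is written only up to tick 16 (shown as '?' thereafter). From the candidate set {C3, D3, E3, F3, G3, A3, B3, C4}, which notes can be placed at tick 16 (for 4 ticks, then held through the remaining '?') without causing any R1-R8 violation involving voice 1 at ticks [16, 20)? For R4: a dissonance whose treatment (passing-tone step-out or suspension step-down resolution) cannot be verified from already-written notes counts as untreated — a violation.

C3: violates R2
D3: violates R4
E3: legal
F3: violates R4
G3: legal
A3: legal
B3: violates R4
C4: violates R2

{A3, E3, G3}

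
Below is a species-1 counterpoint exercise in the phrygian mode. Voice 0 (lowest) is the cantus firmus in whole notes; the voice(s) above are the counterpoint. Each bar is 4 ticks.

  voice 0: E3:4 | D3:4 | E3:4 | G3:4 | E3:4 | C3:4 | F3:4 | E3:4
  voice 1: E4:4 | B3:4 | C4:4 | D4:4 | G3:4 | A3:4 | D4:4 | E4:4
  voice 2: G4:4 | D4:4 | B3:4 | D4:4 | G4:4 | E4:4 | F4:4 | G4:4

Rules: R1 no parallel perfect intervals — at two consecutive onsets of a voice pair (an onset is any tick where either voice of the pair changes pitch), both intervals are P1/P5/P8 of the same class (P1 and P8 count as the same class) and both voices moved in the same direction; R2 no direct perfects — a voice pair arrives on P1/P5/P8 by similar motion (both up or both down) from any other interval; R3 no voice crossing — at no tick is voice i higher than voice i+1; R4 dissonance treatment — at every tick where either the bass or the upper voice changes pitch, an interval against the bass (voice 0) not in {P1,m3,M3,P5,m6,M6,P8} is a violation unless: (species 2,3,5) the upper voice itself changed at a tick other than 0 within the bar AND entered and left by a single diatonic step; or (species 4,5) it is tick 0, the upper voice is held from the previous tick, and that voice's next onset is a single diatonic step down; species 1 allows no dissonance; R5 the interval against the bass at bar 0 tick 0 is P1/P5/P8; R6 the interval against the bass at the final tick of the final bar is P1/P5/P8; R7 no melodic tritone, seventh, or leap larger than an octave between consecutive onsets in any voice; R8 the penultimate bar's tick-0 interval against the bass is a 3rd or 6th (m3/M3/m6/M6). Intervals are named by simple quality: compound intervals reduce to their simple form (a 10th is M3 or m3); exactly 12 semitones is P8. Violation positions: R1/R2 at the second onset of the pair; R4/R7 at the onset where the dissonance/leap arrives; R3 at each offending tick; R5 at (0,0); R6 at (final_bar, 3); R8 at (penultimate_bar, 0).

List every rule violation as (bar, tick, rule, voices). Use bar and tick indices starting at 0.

(0, 0, R5, (0, 2))
(1, 0, R2, (0, 2))
(2, 0, R3, (1, 2))
(2, 1, R3, (1, 2))
(2, 2, R3, (1, 2))
(2, 3, R3, (1, 2))
(3, 0, R1, (0, 2))
(3, 0, R2, (0, 1))
(3, 0, R2, (1, 2))
(6, 0, R2, (0, 2))
(6, 0, R8, (0, 2))
(7, 3, R6, (0, 2))

bar 0: v0=E3 v1=E4 v2=G4 downbeat m3
bar 1: v0=D3 v1=B3 v2=D4 downbeat P8
bar 2: v0=E3 v1=C4 v2=B3 downbeat P5
bar 3: v0=G3 v1=D4 v2=D4 downbeat P5
bar 4: v0=E3 v1=G3 v2=G4 downbeat m3
bar 5: v0=C3 v1=A3 v2=E4 downbeat M3
bar 6: v0=F3 v1=D4 v2=F4 downbeat P8
bar 7: v0=E3 v1=E4 v2=G4 downbeat m3
  -> R5 @ bar 0 tick 0 v(0, 2): opens on m3
  -> R2 @ bar 1 tick 0 v(0, 2): E3/G4 m3 -> D3/D4 P8 similar
  -> R3 @ bar 2 tick 0 v(1, 2): C4 above B3
  -> R3 @ bar 2 tick 1 v(1, 2): C4 above B3
  -> R3 @ bar 2 tick 2 v(1, 2): C4 above B3
  -> R3 @ bar 2 tick 3 v(1, 2): C4 above B3
  -> R1 @ bar 3 tick 0 v(0, 2): E3/B3 P5 -> G3/D4 P5 similar
  -> R2 @ bar 3 tick 0 v(0, 1): E3/C4 m6 -> G3/D4 P5 similar
  -> R2 @ bar 3 tick 0 v(1, 2): C4/B3 m2 -> D4/D4 P1 similar
  -> R2 @ bar 6 tick 0 v(0, 2): C3/E4 M3 -> F3/F4 P8 similar
  -> R8 @ bar 6 tick 0 v(0, 2): penult P8 not 3rd/6th
  -> R6 @ bar 7 tick 3 v(0, 2): closes on m3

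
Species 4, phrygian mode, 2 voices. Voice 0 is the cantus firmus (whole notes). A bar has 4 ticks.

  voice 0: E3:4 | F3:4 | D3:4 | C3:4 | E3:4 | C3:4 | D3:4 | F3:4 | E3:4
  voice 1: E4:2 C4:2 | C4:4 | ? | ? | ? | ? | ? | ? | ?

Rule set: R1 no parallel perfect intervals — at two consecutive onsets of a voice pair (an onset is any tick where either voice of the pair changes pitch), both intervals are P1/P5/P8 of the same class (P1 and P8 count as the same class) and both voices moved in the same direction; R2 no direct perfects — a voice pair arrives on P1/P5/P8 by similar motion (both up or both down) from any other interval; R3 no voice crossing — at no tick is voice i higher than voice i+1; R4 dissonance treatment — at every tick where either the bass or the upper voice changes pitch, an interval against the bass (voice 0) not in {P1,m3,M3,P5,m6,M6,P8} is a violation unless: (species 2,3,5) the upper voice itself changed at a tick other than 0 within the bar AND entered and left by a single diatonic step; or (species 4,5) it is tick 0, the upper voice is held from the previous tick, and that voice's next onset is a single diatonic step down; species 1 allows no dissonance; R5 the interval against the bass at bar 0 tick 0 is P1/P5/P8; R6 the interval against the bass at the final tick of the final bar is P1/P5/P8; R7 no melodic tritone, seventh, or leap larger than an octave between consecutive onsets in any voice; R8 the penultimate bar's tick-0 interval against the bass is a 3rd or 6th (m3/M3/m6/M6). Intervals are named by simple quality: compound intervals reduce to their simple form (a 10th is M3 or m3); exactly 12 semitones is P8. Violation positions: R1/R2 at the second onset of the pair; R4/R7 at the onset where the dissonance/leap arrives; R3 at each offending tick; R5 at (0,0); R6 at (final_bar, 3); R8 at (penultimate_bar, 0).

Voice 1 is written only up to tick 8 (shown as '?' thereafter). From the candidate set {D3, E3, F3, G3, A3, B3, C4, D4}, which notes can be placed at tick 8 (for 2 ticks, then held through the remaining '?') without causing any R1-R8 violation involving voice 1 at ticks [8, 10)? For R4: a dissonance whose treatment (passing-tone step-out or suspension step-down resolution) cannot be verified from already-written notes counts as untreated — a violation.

{B3, D4, F3}

D3: violates R2,R7
E3: violates R4
F3: legal
G3: violates R4
A3: violates R1
B3: legal
C4: violates R4
D4: legal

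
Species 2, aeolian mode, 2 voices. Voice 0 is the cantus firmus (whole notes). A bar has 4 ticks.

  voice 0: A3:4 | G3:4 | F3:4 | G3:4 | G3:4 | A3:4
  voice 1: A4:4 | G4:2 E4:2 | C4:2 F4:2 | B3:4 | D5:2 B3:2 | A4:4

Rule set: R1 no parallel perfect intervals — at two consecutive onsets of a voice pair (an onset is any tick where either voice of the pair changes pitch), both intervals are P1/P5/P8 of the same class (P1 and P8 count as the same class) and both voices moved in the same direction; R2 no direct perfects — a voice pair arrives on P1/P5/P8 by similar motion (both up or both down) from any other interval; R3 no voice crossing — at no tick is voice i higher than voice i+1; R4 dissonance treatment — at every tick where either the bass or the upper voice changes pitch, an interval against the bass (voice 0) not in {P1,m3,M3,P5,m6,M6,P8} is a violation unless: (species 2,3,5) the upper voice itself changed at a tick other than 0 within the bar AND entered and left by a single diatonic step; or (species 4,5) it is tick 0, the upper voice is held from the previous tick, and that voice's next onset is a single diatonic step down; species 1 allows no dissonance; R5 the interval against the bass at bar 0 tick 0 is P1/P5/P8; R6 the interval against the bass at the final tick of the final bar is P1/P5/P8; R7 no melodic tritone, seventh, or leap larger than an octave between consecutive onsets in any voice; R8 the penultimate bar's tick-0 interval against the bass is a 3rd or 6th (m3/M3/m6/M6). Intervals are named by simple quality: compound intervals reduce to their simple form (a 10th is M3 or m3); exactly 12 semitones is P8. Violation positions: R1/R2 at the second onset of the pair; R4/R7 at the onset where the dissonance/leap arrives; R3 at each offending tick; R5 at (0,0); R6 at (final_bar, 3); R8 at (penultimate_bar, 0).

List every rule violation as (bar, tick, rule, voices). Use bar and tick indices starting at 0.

(1, 0, R1, (0, 1))
(2, 0, R2, (0, 1))
(3, 0, R7, (1,))
(4, 0, R7, (1,))
(4, 0, R8, (0, 1))
(4, 2, R7, (1,))
(5, 0, R2, (0, 1))
(5, 0, R7, (1,))

bar 0: v0=A3 v1=A4 downbeat P8
bar 1: v0=G3 v1=G4 downbeat P8
bar 2: v0=F3 v1=C4 downbeat P5
bar 3: v0=G3 v1=B3 downbeat M3
bar 4: v0=G3 v1=D5 downbeat P5
bar 5: v0=A3 v1=A4 downbeat P8
  -> R1 @ bar 1 tick 0 v(0, 1): A3/A4 P8 -> G3/G4 P8 similar
  -> R2 @ bar 2 tick 0 v(0, 1): G3/E4 M6 -> F3/C4 P5 similar
  -> R7 @ bar 3 tick 0 v(1,): F4->B3 leap 6st
  -> R7 @ bar 4 tick 0 v(1,): B3->D5 leap 15st
  -> R8 @ bar 4 tick 0 v(0, 1): penult P5 not 3rd/6th
  -> R7 @ bar 4 tick 2 v(1,): D5->B3 leap 15st
  -> R2 @ bar 5 tick 0 v(0, 1): G3/B3 M3 -> A3/A4 P8 similar
  -> R7 @ bar 5 tick 0 v(1,): B3->A4 leap 10st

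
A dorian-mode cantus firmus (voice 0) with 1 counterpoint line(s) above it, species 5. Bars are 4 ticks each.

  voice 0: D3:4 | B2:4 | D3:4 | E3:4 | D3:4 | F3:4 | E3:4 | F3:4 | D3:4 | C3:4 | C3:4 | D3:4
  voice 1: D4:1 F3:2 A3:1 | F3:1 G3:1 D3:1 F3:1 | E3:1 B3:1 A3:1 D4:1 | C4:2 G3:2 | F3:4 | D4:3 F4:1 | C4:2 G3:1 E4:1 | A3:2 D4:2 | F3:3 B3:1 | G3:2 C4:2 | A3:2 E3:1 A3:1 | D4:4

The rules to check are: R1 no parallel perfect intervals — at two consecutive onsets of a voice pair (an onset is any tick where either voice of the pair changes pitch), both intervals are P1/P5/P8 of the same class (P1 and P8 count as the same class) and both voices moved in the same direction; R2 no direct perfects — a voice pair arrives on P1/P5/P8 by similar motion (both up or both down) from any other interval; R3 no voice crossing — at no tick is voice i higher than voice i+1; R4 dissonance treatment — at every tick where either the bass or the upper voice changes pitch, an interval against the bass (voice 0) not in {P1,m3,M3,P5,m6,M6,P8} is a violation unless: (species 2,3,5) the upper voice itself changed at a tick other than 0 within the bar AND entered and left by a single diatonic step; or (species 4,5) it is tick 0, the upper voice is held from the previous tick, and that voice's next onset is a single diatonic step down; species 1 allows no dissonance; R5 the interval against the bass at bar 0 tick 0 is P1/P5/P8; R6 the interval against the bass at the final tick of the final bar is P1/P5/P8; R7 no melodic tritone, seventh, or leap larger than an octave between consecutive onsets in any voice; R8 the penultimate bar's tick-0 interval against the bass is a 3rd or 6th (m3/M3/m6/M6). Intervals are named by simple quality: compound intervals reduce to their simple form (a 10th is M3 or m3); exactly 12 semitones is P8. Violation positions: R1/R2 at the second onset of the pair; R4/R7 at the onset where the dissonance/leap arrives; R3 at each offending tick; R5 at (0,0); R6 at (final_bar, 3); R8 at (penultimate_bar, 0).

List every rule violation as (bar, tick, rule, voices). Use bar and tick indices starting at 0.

bar 0: v0=D3 v1=D4 downbeat P8
bar 1: v0=B2 v1=F3 downbeat TT
bar 2: v0=D3 v1=E3 downbeat M2
bar 3: v0=E3 v1=C4 downbeat m6
bar 4: v0=D3 v1=F3 downbeat m3
bar 5: v0=F3 v1=D4 downbeat M6
bar 6: v0=E3 v1=C4 downbeat m6
bar 7: v0=F3 v1=A3 downbeat M3
bar 8: v0=D3 v1=F3 downbeat m3
bar 9: v0=C3 v1=G3 downbeat P5
bar 10: v0=C3 v1=A3 downbeat M6
bar 11: v0=D3 v1=D4 downbeat P8
  -> R4 @ bar 1 tick 0 v(0, 1): B2/F3 TT untreated
  -> R4 @ bar 1 tick 3 v(0, 1): B2/F3 TT untreated
  -> R4 @ bar 2 tick 0 v(0, 1): D3/E3 M2 untreated
  -> R7 @ bar 8 tick 3 v(1,): F3->B3 leap 6st
  -> R2 @ bar 9 tick 0 v(0, 1): D3/B3 M6 -> C3/G3 P5 similar
  -> R2 @ bar 11 tick 0 v(0, 1): C3/A3 M6 -> D3/D4 P8 similar

(1, 0, R4, (0, 1))
(1, 3, R4, (0, 1))
(2, 0, R4, (0, 1))
(8, 3, R7, (1,))
(9, 0, R2, (0, 1))
(11, 0, R2, (0, 1))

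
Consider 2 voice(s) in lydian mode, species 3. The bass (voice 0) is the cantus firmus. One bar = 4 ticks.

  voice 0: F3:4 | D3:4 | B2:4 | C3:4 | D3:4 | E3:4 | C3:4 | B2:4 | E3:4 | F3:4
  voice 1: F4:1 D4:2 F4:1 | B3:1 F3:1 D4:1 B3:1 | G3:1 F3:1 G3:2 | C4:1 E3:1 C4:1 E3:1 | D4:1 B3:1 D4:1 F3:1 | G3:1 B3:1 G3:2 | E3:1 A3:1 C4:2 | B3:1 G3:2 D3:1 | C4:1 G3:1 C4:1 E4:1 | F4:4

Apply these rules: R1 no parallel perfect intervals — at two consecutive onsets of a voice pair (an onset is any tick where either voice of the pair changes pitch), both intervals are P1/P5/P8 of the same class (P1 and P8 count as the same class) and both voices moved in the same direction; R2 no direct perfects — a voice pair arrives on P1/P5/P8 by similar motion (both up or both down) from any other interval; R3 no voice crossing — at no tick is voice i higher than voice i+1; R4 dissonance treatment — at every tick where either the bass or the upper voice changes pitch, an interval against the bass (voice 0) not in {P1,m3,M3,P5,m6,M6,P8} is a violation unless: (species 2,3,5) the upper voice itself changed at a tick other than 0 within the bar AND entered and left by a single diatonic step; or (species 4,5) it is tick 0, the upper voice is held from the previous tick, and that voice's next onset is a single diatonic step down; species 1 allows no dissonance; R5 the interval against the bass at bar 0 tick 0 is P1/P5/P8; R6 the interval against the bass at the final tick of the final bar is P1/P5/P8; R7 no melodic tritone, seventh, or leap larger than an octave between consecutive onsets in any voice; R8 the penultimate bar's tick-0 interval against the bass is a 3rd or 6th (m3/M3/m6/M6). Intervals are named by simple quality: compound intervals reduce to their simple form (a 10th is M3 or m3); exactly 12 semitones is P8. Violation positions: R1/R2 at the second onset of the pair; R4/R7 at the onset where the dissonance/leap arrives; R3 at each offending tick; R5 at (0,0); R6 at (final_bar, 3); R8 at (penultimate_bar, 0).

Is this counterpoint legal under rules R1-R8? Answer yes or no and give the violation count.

No (8 violations)

bar 0: v0=F3 v1=F4 (P8)
bar 1: v0=D3 v1=B3 (M6)
bar 2: v0=B2 v1=G3 (m6)
bar 3: v0=C3 v1=C4 (P8)
bar 4: v0=D3 v1=D4 (P8)
bar 5: v0=E3 v1=G3 (m3)
bar 6: v0=C3 v1=E3 (M3)
bar 7: v0=B2 v1=B3 (P8)
bar 8: v0=E3 v1=C4 (m6)
bar 9: v0=F3 v1=F4 (P8)
  R7 @ bar1.0: F4->B3 leap 6st
  R7 @ bar1.1: B3->F3 leap 6st
  R2 @ bar3.0: B2/G3 m6 -> C3/C4 P8 similar
  R2 @ bar4.0: C3/E3 M3 -> D3/D4 P8 similar
  R7 @ bar4.0: E3->D4 leap 10st
  R1 @ bar7.0: C3/C4 P8 -> B2/B3 P8 similar
  R7 @ bar8.0: D3->C4 leap 10st
  R1 @ bar9.0: E3/E4 P8 -> F3/F4 P8 similar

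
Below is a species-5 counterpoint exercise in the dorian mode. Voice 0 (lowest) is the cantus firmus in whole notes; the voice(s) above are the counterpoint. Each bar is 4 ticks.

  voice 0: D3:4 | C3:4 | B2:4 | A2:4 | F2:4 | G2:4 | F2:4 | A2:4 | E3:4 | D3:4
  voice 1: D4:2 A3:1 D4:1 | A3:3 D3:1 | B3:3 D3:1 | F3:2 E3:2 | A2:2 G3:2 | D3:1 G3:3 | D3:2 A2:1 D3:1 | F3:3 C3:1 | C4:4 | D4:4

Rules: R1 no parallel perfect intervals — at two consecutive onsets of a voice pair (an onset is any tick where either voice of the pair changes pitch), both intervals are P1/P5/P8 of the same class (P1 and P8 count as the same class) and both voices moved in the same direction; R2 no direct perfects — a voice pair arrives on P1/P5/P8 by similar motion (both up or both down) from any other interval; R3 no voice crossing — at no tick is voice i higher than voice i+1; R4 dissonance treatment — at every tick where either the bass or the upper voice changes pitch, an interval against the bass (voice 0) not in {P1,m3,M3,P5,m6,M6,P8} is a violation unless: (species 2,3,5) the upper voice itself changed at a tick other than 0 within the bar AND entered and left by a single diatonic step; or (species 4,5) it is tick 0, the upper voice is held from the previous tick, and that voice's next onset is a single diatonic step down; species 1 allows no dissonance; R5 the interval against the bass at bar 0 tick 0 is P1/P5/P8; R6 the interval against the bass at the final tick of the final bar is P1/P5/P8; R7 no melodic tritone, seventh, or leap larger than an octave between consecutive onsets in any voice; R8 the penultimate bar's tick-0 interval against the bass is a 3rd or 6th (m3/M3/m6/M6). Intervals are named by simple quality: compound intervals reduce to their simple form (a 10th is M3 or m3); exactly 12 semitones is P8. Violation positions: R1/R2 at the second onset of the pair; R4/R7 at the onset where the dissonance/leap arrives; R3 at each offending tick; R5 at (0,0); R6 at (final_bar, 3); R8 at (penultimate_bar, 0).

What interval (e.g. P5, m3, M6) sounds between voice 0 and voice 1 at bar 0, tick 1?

voice 0=D3 voice 1=D4 -> P8

P8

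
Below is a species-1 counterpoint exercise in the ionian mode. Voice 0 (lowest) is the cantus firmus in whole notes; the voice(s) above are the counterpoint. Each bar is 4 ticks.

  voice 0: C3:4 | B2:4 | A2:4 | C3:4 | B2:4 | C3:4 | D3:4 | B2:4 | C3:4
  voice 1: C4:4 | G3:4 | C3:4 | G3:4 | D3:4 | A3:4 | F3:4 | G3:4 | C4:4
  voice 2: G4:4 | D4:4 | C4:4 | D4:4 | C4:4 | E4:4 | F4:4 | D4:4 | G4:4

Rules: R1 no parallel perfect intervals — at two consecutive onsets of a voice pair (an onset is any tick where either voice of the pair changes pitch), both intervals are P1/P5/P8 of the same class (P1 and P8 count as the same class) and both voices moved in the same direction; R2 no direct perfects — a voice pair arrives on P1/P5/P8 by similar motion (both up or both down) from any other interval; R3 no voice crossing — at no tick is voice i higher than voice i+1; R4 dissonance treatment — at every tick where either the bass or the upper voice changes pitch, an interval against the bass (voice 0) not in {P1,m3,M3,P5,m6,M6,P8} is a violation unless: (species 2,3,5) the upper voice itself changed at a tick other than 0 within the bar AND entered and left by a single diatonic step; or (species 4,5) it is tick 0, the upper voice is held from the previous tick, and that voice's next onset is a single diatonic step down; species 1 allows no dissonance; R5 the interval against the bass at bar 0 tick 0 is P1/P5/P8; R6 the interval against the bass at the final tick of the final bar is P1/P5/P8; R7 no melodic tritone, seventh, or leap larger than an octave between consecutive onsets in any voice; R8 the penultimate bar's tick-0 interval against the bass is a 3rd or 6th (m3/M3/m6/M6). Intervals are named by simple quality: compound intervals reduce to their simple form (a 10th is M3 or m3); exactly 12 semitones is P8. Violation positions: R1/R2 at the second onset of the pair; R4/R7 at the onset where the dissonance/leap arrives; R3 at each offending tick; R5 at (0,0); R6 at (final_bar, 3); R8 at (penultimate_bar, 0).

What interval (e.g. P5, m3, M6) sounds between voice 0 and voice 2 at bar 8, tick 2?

P5

voice 0=C3 voice 2=G4 -> P5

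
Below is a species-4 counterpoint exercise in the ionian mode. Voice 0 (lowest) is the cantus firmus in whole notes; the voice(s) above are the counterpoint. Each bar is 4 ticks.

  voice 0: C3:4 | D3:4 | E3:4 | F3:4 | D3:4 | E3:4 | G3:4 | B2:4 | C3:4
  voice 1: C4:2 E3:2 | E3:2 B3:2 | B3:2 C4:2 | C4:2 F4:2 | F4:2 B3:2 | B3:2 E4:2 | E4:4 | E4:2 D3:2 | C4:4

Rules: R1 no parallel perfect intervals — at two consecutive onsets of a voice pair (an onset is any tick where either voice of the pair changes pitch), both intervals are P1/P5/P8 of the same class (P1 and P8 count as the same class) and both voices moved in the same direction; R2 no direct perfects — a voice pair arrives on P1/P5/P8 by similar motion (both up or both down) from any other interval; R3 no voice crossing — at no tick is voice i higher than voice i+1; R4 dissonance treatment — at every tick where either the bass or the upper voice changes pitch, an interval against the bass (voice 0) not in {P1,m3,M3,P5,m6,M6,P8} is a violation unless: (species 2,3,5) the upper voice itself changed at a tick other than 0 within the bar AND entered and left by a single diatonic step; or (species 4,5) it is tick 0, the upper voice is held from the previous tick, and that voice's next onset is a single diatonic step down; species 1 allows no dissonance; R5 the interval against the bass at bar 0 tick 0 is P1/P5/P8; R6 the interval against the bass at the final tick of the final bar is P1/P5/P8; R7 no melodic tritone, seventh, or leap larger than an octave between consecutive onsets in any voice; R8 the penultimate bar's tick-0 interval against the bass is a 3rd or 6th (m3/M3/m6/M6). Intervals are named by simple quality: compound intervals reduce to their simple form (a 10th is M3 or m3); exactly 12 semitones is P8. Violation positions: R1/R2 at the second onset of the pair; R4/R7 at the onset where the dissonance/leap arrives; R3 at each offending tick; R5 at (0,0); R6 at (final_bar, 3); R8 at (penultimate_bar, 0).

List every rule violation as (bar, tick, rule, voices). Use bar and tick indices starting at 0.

bar 0: v0=C3 v1=C4 downbeat P8
bar 1: v0=D3 v1=E3 downbeat M2
bar 2: v0=E3 v1=B3 downbeat P5
bar 3: v0=F3 v1=C4 downbeat P5
bar 4: v0=D3 v1=F4 downbeat m3
bar 5: v0=E3 v1=B3 downbeat P5
bar 6: v0=G3 v1=E4 downbeat M6
bar 7: v0=B2 v1=E4 downbeat P4
bar 8: v0=C3 v1=C4 downbeat P8
  -> R4 @ bar 1 tick 0 v(0, 1): D3/E3 M2 untreated
  -> R7 @ bar 4 tick 2 v(1,): F4->B3 leap 6st
  -> R4 @ bar 7 tick 0 v(0, 1): B2/E4 P4 untreated
  -> R8 @ bar 7 tick 0 v(0, 1): penult P4 not 3rd/6th
  -> R7 @ bar 7 tick 2 v(1,): E4->D3 leap 14st
  -> R2 @ bar 8 tick 0 v(0, 1): B2/D3 m3 -> C3/C4 P8 similar
  -> R7 @ bar 8 tick 0 v(1,): D3->C4 leap 10st

(1, 0, R4, (0, 1))
(4, 2, R7, (1,))
(7, 0, R4, (0, 1))
(7, 0, R8, (0, 1))
(7, 2, R7, (1,))
(8, 0, R2, (0, 1))
(8, 0, R7, (1,))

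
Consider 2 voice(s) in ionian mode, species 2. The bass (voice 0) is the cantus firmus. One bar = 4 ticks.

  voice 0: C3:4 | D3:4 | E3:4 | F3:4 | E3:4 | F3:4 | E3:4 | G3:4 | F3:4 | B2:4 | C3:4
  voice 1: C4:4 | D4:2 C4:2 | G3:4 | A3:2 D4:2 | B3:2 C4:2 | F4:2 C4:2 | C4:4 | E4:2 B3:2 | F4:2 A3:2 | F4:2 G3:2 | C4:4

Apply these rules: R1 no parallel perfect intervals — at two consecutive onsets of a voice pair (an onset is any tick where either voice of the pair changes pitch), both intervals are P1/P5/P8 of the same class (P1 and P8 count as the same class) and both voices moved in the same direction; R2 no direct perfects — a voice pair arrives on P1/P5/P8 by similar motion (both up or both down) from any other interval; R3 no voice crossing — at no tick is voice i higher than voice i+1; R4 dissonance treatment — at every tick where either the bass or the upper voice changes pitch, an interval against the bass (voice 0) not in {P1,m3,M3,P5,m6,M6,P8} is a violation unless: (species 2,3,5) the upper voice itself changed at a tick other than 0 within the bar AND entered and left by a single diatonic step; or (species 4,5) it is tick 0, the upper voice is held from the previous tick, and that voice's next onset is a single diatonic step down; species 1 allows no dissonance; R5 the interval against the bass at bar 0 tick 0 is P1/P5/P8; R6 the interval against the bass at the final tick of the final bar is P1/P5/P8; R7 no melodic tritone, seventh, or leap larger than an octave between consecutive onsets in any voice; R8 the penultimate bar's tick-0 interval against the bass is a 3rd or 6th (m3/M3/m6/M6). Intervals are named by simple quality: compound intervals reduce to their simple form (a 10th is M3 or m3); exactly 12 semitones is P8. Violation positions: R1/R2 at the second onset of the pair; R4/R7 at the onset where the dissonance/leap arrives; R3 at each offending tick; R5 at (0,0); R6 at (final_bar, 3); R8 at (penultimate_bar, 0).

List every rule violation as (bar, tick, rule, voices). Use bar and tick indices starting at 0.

(1, 0, R1, (0, 1))
(1, 2, R4, (0, 1))
(4, 0, R2, (0, 1))
(5, 0, R2, (0, 1))
(8, 0, R7, (1,))
(9, 0, R4, (0, 1))
(9, 0, R7, (0,))
(9, 0, R8, (0, 1))
(9, 2, R7, (1,))
(10, 0, R2, (0, 1))

bar 0: v0=C3 v1=C4 downbeat P8
bar 1: v0=D3 v1=D4 downbeat P8
bar 2: v0=E3 v1=G3 downbeat m3
bar 3: v0=F3 v1=A3 downbeat M3
bar 4: v0=E3 v1=B3 downbeat P5
bar 5: v0=F3 v1=F4 downbeat P8
bar 6: v0=E3 v1=C4 downbeat m6
bar 7: v0=G3 v1=E4 downbeat M6
bar 8: v0=F3 v1=F4 downbeat P8
bar 9: v0=B2 v1=F4 downbeat TT
bar 10: v0=C3 v1=C4 downbeat P8
  -> R1 @ bar 1 tick 0 v(0, 1): C3/C4 P8 -> D3/D4 P8 similar
  -> R4 @ bar 1 tick 2 v(0, 1): D3/C4 m7 untreated
  -> R2 @ bar 4 tick 0 v(0, 1): F3/D4 M6 -> E3/B3 P5 similar
  -> R2 @ bar 5 tick 0 v(0, 1): E3/C4 m6 -> F3/F4 P8 similar
  -> R7 @ bar 8 tick 0 v(1,): B3->F4 leap 6st
  -> R4 @ bar 9 tick 0 v(0, 1): B2/F4 TT untreated
  -> R7 @ bar 9 tick 0 v(0,): F3->B2 leap 6st
  -> R8 @ bar 9 tick 0 v(0, 1): penult TT not 3rd/6th
  -> R7 @ bar 9 tick 2 v(1,): F4->G3 leap 10st
  -> R2 @ bar 10 tick 0 v(0, 1): B2/G3 m6 -> C3/C4 P8 similar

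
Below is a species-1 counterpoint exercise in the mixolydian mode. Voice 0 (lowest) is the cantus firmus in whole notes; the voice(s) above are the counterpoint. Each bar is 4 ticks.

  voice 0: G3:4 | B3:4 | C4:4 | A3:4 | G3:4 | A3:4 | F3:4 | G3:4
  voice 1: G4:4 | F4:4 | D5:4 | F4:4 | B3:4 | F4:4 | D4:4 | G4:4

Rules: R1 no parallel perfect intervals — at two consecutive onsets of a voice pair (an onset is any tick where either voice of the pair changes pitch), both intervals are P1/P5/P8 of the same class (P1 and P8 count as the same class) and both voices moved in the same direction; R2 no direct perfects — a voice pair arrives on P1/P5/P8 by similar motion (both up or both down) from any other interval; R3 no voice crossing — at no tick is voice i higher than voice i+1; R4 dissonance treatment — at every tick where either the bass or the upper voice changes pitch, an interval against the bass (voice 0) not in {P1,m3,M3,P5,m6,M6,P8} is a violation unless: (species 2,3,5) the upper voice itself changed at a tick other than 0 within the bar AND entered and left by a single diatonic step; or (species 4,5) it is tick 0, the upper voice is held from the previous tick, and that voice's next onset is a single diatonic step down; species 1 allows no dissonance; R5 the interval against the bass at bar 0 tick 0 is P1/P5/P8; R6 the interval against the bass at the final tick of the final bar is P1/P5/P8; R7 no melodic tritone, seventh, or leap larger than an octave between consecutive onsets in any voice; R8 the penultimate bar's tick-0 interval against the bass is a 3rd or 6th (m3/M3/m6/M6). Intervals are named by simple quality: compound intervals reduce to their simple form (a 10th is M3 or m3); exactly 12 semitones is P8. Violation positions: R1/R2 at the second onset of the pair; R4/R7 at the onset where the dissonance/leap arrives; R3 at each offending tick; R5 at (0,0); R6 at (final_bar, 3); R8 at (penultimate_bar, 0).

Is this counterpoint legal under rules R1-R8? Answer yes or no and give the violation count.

No (5 violations)

bar 0: v0=G3 v1=G4 (P8)
bar 1: v0=B3 v1=F4 (TT)
bar 2: v0=C4 v1=D5 (M2)
bar 3: v0=A3 v1=F4 (m6)
bar 4: v0=G3 v1=B3 (M3)
bar 5: v0=A3 v1=F4 (m6)
bar 6: v0=F3 v1=D4 (M6)
bar 7: v0=G3 v1=G4 (P8)
  R4 @ bar1.0: B3/F4 TT untreated
  R4 @ bar2.0: C4/D5 M2 untreated
  R7 @ bar4.0: F4->B3 leap 6st
  R7 @ bar5.0: B3->F4 leap 6st
  R2 @ bar7.0: F3/D4 M6 -> G3/G4 P8 similar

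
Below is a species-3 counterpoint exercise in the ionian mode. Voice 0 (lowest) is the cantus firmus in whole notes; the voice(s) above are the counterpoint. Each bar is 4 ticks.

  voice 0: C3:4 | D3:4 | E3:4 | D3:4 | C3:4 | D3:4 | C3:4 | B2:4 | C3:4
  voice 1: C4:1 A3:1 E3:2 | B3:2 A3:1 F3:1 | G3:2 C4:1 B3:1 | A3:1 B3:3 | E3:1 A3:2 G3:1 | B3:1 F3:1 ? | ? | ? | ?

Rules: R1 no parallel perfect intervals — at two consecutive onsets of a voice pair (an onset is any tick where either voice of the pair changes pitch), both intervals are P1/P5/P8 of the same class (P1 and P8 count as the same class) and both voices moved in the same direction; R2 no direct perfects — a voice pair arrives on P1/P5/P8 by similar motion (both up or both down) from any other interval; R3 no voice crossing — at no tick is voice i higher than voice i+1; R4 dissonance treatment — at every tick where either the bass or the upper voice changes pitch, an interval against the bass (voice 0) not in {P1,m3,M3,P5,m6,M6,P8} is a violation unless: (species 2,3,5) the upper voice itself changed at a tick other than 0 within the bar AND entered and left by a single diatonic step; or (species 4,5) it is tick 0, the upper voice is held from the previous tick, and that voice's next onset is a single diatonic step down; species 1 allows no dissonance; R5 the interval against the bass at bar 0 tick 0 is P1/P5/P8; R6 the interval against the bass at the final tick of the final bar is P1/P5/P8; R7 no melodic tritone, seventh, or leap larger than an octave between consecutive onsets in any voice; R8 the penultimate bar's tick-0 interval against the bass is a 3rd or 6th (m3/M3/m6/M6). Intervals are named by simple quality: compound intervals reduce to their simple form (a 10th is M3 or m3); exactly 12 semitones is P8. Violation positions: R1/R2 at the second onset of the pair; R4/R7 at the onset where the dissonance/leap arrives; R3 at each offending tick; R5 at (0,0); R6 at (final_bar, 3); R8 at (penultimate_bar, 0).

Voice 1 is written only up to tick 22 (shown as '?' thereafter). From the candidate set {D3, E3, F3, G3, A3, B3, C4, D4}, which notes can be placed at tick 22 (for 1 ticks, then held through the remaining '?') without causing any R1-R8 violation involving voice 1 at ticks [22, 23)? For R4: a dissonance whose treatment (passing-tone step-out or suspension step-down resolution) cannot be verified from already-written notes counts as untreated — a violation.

D3: legal
E3: violates R4
F3: legal
G3: violates R4
A3: legal
B3: violates R7
C4: violates R4
D4: legal

{A3, D3, D4, F3}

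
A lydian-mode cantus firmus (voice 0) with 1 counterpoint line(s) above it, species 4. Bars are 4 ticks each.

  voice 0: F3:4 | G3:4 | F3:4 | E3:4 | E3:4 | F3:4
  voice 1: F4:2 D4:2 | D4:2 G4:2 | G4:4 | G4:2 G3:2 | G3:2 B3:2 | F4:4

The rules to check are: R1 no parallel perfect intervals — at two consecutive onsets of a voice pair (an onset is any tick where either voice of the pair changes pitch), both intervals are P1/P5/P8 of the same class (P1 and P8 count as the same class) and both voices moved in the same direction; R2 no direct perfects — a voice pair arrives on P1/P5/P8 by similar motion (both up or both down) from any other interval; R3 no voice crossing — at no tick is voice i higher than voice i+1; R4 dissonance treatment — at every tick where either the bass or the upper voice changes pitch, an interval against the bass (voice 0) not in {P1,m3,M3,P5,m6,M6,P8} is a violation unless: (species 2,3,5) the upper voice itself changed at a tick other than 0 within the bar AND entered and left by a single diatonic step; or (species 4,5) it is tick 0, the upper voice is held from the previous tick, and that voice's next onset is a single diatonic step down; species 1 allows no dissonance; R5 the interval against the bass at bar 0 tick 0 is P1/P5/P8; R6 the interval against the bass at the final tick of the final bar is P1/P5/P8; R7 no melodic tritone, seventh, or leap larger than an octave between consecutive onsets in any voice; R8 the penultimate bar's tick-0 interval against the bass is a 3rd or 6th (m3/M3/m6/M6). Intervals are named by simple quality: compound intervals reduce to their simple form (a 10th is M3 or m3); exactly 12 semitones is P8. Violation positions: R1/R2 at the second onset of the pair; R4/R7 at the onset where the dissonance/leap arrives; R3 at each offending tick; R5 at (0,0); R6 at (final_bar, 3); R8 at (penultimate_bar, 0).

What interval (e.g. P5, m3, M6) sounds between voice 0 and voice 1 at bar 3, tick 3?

m3

voice 0=E3 voice 1=G3 -> m3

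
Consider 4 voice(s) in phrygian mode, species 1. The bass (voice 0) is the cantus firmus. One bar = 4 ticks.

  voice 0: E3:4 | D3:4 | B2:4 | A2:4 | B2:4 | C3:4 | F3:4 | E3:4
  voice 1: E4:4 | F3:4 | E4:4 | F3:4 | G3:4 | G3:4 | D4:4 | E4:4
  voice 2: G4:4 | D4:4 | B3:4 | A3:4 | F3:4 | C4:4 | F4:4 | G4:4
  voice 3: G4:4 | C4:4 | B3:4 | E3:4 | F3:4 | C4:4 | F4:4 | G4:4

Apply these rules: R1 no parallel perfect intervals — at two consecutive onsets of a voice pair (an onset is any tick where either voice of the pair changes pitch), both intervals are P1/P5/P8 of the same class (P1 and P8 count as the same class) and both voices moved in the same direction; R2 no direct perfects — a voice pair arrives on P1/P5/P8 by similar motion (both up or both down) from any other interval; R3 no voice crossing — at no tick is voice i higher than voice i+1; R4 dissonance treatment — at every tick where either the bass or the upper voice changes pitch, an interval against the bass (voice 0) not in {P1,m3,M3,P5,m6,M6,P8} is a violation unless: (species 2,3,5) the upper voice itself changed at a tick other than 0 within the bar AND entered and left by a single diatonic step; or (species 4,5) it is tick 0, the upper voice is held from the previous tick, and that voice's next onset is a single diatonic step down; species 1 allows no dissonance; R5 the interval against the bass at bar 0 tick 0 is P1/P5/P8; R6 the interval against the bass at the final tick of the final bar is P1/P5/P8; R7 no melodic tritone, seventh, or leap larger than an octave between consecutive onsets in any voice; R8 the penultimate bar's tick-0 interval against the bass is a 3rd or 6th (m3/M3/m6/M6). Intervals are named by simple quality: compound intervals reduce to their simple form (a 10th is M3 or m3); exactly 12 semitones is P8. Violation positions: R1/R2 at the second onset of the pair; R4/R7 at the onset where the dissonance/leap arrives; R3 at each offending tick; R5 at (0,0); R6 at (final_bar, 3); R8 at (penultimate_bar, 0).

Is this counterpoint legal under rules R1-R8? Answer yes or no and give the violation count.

bar 0: v0=E3 v1=E4 v2=G4 v3=G4 (m3)
bar 1: v0=D3 v1=F3 v2=D4 v3=C4 (m7)
bar 2: v0=B2 v1=E4 v2=B3 v3=B3 (P8)
bar 3: v0=A2 v1=F3 v2=A3 v3=E3 (P5)
bar 4: v0=B2 v1=G3 v2=F3 v3=F3 (TT)
bar 5: v0=C3 v1=G3 v2=C4 v3=C4 (P8)
bar 6: v0=F3 v1=D4 v2=F4 v3=F4 (P8)
bar 7: v0=E3 v1=E4 v2=G4 v3=G4 (m3)
  R5 @ bar0.0: opens on m3
  R5 @ bar0.0: opens on m3
  R2 @ bar1.0: E3/G4 m3 -> D3/D4 P8 similar
  R2 @ bar1.0: E4/G4 m3 -> F3/C4 P5 similar
  R3 @ bar1.0: D4 above C4
  R4 @ bar1.0: D3/C4 m7 untreated
  R7 @ bar1.0: E4->F3 leap 11st
  R3 @ bar1.1: D4 above C4
  R3 @ bar1.2: D4 above C4
  R3 @ bar1.3: D4 above C4
  R1 @ bar2.0: D3/D4 P8 -> B2/B3 P8 similar
  R2 @ bar2.0: D3/C4 m7 -> B2/B3 P8 similar
  R2 @ bar2.0: D4/C4 M2 -> B3/B3 P1 similar
  R3 @ bar2.0: E4 above B3
  R4 @ bar2.0: B2/E4 P4 untreated
  R7 @ bar2.0: F3->E4 leap 11st
  R3 @ bar2.1: E4 above B3
  R3 @ bar2.2: E4 above B3
  R3 @ bar2.3: E4 above B3
  R1 @ bar3.0: B2/B3 P8 -> A2/A3 P8 similar
  R2 @ bar3.0: B2/B3 P8 -> A2/E3 P5 similar
  R3 @ bar3.0: A3 above E3
  R7 @ bar3.0: E4->F3 leap 11st
  R3 @ bar3.1: A3 above E3
  R3 @ bar3.2: A3 above E3
  R3 @ bar3.3: A3 above E3
  R3 @ bar4.0: G3 above F3
  R4 @ bar4.0: B2/F3 TT untreated
  R4 @ bar4.0: B2/F3 TT untreated
  R3 @ bar4.1: G3 above F3
  R3 @ bar4.2: G3 above F3
  R3 @ bar4.3: G3 above F3
  R1 @ bar5.0: F3/F3 P1 -> C4/C4 P1 similar
  R2 @ bar5.0: B2/F3 TT -> C3/C4 P8 similar
  R2 @ bar5.0: B2/F3 TT -> C3/C4 P8 similar
  R1 @ bar6.0: C3/C4 P8 -> F3/F4 P8 similar
  R1 @ bar6.0: C3/C4 P8 -> F3/F4 P8 similar
  R1 @ bar6.0: C4/C4 P1 -> F4/F4 P1 similar
  R8 @ bar6.0: penult P8 not 3rd/6th
  R8 @ bar6.0: penult P8 not 3rd/6th
  R1 @ bar7.0: F4/F4 P1 -> G4/G4 P1 similar
  R6 @ bar7.3: closes on m3
  R6 @ bar7.3: closes on m3

No (43 violations)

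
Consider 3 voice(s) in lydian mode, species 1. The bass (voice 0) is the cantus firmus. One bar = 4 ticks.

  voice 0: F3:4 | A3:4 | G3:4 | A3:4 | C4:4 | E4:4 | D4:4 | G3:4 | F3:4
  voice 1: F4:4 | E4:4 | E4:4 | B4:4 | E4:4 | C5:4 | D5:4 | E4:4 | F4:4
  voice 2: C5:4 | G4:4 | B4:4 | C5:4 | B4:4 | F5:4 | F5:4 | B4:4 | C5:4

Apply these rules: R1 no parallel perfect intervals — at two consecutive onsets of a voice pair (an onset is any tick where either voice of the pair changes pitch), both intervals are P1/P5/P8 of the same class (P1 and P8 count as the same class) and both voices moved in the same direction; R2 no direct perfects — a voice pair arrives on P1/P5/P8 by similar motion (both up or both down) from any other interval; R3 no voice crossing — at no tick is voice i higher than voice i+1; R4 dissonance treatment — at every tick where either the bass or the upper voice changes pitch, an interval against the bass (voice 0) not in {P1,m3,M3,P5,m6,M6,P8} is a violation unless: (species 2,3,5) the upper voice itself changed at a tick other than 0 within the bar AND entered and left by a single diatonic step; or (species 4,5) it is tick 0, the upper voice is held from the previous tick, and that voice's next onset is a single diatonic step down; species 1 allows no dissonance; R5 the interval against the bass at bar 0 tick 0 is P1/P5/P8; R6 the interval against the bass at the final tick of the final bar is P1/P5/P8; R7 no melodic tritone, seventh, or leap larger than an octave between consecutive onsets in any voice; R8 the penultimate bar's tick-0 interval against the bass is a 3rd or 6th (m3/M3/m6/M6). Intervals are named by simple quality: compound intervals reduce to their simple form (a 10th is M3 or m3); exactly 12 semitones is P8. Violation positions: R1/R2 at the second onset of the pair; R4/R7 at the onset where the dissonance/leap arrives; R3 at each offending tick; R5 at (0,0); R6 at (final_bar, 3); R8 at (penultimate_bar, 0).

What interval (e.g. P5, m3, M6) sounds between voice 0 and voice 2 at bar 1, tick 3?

voice 0=A3 voice 2=G4 -> m7

m7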